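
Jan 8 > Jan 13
False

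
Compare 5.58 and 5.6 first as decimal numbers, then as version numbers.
As decimals: 5.58 < 5.6. As versions: v5.58 > v5.6 (minor version 58 > 6).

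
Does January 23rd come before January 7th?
No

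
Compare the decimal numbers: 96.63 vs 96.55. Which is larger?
96.63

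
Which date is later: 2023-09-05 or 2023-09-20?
2023-09-20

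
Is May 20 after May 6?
Yes. Day 20 comes after day 6 in May — this is a date comparison, not a decimal one (the decimal 5.20 would be smaller than 5.6).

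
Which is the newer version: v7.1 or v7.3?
v7.3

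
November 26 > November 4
True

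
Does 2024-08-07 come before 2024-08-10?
Yes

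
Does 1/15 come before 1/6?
No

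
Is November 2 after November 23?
No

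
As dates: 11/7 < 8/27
False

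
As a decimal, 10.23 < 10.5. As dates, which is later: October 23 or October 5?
October 23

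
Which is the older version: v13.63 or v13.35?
v13.35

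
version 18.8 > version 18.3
True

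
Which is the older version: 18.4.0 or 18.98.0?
18.4.0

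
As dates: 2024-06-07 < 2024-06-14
True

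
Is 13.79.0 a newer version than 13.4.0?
Yes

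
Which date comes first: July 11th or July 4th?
July 4th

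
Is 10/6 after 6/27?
Yes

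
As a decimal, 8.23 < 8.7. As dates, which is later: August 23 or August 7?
August 23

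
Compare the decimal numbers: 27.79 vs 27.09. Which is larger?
27.79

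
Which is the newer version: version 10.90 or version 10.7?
version 10.90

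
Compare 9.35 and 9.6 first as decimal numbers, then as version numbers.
As decimals: 9.35 < 9.6. As versions: v9.35 > v9.6 (minor version 35 > 6).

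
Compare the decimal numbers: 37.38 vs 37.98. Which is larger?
37.98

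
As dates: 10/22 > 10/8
True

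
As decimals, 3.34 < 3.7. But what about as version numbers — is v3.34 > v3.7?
True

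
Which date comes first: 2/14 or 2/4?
2/4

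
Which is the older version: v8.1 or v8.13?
v8.1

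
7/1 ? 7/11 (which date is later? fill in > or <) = <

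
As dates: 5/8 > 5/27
False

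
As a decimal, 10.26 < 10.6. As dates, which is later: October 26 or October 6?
October 26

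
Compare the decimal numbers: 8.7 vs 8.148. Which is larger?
8.7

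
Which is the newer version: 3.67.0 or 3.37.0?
3.67.0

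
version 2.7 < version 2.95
True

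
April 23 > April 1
True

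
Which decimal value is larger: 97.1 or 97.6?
97.6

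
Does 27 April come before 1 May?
Yes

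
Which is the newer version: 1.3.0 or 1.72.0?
1.72.0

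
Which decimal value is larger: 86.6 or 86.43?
86.6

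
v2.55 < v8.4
True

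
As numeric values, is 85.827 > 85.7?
True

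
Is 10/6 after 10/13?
No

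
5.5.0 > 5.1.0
True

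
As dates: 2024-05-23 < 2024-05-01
False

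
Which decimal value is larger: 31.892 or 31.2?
31.892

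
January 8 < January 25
True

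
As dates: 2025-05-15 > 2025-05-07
True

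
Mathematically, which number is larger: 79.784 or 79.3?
79.784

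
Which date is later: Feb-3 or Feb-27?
Feb-27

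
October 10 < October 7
False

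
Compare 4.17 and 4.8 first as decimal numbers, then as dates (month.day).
As decimals: 4.17 < 4.8. As dates: 4/17 is later than 4/8 (day 17 > day 8).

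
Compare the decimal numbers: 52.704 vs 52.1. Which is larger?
52.704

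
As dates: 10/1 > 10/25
False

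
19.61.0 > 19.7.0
True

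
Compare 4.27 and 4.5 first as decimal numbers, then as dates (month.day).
As decimals: 4.27 < 4.5. As dates: 4/27 is later than 4/5 (day 27 > day 5).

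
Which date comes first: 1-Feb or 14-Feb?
1-Feb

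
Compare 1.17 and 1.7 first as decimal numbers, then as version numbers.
As decimals: 1.17 < 1.7. As versions: v1.17 > v1.7 (minor version 17 > 7).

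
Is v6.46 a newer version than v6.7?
Yes. Version numbers are compared segment by segment as integers, not as decimals: minor version 46 > 7, so v6.46 > v6.7 (even though the decimal 6.46 < 6.7).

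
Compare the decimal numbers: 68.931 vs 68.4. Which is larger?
68.931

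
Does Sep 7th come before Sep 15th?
Yes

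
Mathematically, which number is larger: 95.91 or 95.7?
95.91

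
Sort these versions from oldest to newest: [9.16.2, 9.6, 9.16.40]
[9.6, 9.16.2, 9.16.40]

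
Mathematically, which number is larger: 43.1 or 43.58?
43.58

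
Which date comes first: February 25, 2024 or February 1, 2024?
February 1, 2024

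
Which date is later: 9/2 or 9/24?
9/24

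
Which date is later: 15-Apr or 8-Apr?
15-Apr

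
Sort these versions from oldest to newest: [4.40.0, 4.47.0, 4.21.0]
[4.21.0, 4.40.0, 4.47.0]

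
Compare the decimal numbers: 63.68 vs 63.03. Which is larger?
63.68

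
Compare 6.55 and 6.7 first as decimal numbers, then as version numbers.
As decimals: 6.55 < 6.7. As versions: v6.55 > v6.7 (minor version 55 > 7).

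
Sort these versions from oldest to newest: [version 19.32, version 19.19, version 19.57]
[version 19.19, version 19.32, version 19.57]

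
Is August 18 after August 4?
Yes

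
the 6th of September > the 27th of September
False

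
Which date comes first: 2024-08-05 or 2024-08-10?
2024-08-05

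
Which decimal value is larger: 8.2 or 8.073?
8.2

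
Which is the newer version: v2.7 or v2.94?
v2.94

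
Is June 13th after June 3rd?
Yes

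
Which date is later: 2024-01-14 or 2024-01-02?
2024-01-14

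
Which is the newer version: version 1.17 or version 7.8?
version 7.8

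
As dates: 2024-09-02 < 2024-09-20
True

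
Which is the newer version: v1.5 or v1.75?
v1.75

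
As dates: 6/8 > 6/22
False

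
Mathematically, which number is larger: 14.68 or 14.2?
14.68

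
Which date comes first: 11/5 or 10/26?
10/26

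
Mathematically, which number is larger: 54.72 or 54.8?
54.8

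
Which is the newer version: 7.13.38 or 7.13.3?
7.13.38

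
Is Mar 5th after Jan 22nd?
Yes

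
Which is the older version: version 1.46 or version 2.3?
version 1.46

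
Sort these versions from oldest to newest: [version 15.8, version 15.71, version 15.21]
[version 15.8, version 15.21, version 15.71]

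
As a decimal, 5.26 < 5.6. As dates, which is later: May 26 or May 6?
May 26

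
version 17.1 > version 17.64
False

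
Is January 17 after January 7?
Yes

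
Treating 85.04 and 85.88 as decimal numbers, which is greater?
85.88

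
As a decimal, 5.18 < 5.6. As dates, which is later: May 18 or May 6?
May 18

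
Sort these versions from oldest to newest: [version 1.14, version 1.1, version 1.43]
[version 1.1, version 1.14, version 1.43]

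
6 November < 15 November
True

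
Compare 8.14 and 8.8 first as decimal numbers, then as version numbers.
As decimals: 8.14 < 8.8. As versions: v8.14 > v8.8 (minor version 14 > 8).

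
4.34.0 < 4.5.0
False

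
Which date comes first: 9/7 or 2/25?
2/25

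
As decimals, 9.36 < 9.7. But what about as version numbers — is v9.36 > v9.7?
True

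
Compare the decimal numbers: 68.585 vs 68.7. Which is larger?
68.7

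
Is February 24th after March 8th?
No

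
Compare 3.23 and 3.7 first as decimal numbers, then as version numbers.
As decimals: 3.23 < 3.7. As versions: v3.23 > v3.7 (minor version 23 > 7).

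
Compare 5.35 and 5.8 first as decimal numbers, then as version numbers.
As decimals: 5.35 < 5.8. As versions: v5.35 > v5.8 (minor version 35 > 8).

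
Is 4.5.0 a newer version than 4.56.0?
No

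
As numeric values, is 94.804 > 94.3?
True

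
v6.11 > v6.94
False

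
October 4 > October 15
False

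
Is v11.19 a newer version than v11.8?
Yes. Version numbers are compared segment by segment as integers, not as decimals: minor version 19 > 8, so v11.19 > v11.8 (even though the decimal 11.19 < 11.8).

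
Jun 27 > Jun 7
True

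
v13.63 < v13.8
False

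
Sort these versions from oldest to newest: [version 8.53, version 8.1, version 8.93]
[version 8.1, version 8.53, version 8.93]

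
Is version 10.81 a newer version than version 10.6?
Yes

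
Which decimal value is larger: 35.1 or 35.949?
35.949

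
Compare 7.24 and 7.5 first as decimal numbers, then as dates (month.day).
As decimals: 7.24 < 7.5. As dates: 7/24 is later than 7/5 (day 24 > day 5).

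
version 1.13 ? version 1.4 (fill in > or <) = >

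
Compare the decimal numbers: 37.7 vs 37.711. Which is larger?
37.711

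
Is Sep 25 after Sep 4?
Yes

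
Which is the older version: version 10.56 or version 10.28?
version 10.28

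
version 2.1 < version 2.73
True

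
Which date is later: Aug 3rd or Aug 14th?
Aug 14th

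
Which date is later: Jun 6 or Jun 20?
Jun 20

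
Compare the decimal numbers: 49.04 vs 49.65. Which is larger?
49.65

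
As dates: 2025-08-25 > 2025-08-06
True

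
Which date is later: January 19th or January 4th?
January 19th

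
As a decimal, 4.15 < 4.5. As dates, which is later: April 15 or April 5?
April 15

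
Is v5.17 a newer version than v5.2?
Yes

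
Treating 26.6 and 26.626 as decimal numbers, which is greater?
26.626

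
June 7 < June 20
True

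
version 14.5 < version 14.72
True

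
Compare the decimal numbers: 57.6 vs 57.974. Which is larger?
57.974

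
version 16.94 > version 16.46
True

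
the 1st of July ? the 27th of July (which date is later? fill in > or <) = <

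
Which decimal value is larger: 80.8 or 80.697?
80.8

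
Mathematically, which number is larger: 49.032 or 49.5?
49.5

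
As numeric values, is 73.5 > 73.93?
False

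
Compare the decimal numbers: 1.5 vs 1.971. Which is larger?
1.971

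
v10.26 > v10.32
False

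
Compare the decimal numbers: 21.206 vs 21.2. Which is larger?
21.206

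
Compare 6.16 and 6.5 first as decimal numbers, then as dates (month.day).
As decimals: 6.16 < 6.5. As dates: 6/16 is later than 6/5 (day 16 > day 5).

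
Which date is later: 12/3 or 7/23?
12/3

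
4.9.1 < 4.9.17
True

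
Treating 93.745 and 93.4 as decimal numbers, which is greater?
93.745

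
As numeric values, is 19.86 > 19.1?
True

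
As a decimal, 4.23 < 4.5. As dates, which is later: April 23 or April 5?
April 23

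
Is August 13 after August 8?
Yes. Day 13 comes after day 8 in August — this is a date comparison, not a decimal one (the decimal 8.13 would be smaller than 8.8).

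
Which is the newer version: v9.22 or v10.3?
v10.3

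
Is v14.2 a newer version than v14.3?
No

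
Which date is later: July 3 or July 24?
July 24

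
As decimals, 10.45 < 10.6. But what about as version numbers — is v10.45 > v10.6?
True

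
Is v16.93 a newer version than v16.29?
Yes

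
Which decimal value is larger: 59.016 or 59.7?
59.7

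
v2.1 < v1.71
False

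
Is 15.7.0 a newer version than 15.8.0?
No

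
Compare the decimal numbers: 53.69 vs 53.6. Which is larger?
53.69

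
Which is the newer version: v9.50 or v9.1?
v9.50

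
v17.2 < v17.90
True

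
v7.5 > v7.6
False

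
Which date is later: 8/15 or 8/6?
8/15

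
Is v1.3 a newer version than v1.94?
No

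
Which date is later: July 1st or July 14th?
July 14th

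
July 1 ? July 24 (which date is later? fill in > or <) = <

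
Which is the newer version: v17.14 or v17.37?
v17.37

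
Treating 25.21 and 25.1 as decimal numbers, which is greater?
25.21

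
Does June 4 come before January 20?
No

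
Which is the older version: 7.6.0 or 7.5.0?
7.5.0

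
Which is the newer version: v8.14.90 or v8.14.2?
v8.14.90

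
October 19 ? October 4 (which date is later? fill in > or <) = >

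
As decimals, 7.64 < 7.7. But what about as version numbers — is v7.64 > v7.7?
True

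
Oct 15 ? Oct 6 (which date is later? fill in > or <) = >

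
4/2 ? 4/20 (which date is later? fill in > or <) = <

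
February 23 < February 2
False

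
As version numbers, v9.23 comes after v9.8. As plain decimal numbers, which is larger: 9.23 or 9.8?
9.8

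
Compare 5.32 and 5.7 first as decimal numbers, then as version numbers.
As decimals: 5.32 < 5.7. As versions: v5.32 > v5.7 (minor version 32 > 7).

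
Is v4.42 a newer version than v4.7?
Yes. Version numbers are compared segment by segment as integers, not as decimals: minor version 42 > 7, so v4.42 > v4.7 (even though the decimal 4.42 < 4.7).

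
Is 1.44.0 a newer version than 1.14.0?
Yes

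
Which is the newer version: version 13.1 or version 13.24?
version 13.24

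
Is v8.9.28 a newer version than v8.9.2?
Yes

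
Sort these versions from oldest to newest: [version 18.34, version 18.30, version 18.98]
[version 18.30, version 18.34, version 18.98]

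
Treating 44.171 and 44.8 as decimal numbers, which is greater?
44.8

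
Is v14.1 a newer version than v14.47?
No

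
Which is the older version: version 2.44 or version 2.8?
version 2.8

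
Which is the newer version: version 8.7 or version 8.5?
version 8.7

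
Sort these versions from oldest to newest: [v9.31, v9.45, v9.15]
[v9.15, v9.31, v9.45]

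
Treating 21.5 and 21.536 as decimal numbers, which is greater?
21.536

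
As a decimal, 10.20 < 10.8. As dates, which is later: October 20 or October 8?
October 20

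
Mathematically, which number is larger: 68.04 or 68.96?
68.96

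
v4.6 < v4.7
True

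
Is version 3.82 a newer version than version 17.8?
No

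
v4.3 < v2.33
False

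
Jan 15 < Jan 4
False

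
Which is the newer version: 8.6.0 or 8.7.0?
8.7.0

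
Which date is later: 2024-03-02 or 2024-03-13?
2024-03-13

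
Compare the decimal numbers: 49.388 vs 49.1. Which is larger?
49.388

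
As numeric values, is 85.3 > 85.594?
False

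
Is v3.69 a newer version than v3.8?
Yes. Version numbers are compared segment by segment as integers, not as decimals: minor version 69 > 8, so v3.69 > v3.8 (even though the decimal 3.69 < 3.8).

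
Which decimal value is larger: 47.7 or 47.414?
47.7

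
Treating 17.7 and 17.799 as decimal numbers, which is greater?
17.799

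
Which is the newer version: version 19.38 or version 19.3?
version 19.38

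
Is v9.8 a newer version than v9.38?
No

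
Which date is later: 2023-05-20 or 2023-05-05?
2023-05-20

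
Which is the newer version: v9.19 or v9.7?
v9.19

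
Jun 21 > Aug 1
False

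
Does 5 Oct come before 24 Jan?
No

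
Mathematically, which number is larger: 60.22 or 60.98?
60.98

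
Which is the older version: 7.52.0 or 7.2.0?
7.2.0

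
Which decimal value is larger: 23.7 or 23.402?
23.7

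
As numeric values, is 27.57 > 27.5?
True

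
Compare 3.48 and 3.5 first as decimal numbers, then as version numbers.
As decimals: 3.48 < 3.5. As versions: v3.48 > v3.5 (minor version 48 > 5).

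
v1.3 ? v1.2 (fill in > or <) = >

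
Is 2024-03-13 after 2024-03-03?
Yes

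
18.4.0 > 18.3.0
True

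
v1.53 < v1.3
False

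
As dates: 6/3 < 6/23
True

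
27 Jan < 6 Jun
True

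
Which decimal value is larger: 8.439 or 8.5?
8.5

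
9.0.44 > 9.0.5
True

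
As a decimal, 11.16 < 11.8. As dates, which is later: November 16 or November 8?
November 16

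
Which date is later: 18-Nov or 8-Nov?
18-Nov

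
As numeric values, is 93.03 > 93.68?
False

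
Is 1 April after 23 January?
Yes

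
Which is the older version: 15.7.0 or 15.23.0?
15.7.0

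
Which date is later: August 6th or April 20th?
August 6th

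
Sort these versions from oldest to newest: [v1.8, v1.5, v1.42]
[v1.5, v1.8, v1.42]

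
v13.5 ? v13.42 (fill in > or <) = <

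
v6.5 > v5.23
True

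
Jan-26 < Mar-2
True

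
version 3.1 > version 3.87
False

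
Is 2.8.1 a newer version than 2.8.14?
No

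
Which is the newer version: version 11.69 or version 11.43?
version 11.69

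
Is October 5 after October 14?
No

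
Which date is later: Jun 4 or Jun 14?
Jun 14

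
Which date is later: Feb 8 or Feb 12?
Feb 12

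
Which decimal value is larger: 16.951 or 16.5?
16.951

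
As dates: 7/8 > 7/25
False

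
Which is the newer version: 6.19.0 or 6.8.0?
6.19.0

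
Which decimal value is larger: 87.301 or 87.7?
87.7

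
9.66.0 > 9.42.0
True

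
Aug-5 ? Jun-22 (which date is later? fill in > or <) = >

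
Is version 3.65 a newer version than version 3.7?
Yes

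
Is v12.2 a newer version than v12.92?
No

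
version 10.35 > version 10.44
False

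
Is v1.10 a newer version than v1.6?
Yes. Version numbers are compared segment by segment as integers, not as decimals: minor version 10 > 6, so v1.10 > v1.6 (even though the decimal 1.10 < 1.6).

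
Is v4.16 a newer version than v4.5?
Yes. Version numbers are compared segment by segment as integers, not as decimals: minor version 16 > 5, so v4.16 > v4.5 (even though the decimal 4.16 < 4.5).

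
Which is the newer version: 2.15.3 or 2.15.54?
2.15.54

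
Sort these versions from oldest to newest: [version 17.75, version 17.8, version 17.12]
[version 17.8, version 17.12, version 17.75]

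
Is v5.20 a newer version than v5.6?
Yes. Version numbers are compared segment by segment as integers, not as decimals: minor version 20 > 6, so v5.20 > v5.6 (even though the decimal 5.20 < 5.6).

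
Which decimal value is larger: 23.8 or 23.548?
23.8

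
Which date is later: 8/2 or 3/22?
8/2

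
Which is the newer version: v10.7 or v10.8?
v10.8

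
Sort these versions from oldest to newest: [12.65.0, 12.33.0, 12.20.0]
[12.20.0, 12.33.0, 12.65.0]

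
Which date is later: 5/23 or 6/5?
6/5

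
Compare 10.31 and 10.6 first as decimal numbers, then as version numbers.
As decimals: 10.31 < 10.6. As versions: v10.31 > v10.6 (minor version 31 > 6).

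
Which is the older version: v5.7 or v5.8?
v5.7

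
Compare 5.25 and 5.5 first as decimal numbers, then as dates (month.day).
As decimals: 5.25 < 5.5. As dates: 5/25 is later than 5/5 (day 25 > day 5).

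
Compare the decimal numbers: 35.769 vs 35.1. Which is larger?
35.769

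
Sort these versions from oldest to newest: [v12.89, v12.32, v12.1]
[v12.1, v12.32, v12.89]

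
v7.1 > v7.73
False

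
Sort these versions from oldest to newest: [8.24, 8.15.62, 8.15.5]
[8.15.5, 8.15.62, 8.24]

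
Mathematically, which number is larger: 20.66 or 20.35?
20.66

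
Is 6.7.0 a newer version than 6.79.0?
No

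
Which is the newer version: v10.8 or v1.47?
v10.8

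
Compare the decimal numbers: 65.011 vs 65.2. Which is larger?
65.2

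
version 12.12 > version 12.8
True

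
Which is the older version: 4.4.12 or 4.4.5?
4.4.5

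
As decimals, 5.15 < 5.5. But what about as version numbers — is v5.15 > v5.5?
True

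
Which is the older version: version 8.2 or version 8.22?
version 8.2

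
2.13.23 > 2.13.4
True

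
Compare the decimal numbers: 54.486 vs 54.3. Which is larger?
54.486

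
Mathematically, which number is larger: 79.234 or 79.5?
79.5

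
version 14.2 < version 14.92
True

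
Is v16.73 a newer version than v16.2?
Yes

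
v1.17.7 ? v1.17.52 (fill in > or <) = <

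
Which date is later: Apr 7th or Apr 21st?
Apr 21st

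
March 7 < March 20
True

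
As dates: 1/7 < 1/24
True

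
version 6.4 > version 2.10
True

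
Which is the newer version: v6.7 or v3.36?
v6.7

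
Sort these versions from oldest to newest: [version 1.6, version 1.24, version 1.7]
[version 1.6, version 1.7, version 1.24]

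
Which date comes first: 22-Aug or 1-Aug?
1-Aug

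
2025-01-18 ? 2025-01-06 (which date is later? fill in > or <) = >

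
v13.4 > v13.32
False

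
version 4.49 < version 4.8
False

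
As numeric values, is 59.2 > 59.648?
False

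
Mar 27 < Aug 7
True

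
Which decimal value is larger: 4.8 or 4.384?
4.8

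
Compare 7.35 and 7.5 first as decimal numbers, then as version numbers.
As decimals: 7.35 < 7.5. As versions: v7.35 > v7.5 (minor version 35 > 5).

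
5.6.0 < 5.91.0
True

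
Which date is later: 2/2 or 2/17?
2/17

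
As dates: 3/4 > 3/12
False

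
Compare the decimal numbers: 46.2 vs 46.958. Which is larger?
46.958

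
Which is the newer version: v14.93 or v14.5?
v14.93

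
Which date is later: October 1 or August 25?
October 1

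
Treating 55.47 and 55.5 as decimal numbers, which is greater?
55.5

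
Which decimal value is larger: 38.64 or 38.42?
38.64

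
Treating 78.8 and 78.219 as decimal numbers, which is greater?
78.8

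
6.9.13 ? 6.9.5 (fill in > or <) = >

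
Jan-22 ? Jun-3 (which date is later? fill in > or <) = <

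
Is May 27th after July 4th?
No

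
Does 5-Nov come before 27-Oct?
No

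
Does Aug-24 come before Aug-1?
No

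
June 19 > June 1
True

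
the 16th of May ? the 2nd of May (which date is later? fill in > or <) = >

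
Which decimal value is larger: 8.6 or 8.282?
8.6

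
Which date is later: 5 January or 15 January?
15 January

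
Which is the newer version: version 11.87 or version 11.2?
version 11.87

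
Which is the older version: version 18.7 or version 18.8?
version 18.7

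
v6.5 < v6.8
True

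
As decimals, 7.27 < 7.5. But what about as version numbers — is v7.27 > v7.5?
True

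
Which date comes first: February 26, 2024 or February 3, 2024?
February 3, 2024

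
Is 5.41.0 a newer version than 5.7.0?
Yes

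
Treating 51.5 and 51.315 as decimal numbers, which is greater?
51.5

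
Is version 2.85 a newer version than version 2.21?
Yes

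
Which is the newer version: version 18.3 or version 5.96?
version 18.3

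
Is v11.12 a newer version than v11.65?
No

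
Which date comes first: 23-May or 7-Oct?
23-May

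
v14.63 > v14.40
True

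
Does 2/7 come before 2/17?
Yes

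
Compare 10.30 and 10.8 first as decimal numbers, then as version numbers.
As decimals: 10.30 < 10.8. As versions: v10.30 > v10.8 (minor version 30 > 8).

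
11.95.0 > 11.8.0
True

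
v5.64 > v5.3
True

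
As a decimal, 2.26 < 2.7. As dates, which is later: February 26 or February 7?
February 26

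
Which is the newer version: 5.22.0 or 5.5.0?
5.22.0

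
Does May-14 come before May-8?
No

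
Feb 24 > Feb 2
True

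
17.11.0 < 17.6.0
False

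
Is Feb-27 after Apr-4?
No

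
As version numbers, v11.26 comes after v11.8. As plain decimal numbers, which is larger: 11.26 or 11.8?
11.8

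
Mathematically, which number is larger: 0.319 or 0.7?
0.7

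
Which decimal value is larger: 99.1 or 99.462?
99.462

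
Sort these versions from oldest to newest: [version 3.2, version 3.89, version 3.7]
[version 3.2, version 3.7, version 3.89]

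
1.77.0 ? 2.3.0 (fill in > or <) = <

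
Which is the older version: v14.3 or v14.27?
v14.3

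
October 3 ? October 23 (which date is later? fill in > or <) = <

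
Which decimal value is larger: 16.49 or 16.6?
16.6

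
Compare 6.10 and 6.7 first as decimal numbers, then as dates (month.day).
As decimals: 6.10 < 6.7. As dates: 6/10 is later than 6/7 (day 10 > day 7).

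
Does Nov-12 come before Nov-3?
No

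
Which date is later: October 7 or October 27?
October 27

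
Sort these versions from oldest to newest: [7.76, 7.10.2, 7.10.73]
[7.10.2, 7.10.73, 7.76]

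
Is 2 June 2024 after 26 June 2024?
No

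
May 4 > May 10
False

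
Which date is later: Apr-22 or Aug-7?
Aug-7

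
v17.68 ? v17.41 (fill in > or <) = >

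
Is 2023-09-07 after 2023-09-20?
No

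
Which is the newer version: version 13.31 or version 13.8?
version 13.31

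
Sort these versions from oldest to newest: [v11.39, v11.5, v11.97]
[v11.5, v11.39, v11.97]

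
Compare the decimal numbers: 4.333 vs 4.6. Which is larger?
4.6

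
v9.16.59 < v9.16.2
False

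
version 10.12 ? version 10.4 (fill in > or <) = >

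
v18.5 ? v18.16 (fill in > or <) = <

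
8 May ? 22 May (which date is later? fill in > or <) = <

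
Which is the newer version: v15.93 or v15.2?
v15.93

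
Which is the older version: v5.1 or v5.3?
v5.1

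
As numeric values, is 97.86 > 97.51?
True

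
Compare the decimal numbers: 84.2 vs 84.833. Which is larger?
84.833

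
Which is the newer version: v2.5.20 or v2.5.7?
v2.5.20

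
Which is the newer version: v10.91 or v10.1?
v10.91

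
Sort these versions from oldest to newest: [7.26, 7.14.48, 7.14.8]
[7.14.8, 7.14.48, 7.26]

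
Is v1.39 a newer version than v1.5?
Yes. Version numbers are compared segment by segment as integers, not as decimals: minor version 39 > 5, so v1.39 > v1.5 (even though the decimal 1.39 < 1.5).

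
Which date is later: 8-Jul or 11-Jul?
11-Jul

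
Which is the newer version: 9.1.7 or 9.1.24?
9.1.24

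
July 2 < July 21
True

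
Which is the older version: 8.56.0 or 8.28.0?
8.28.0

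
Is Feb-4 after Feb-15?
No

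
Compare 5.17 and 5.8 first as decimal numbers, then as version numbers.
As decimals: 5.17 < 5.8. As versions: v5.17 > v5.8 (minor version 17 > 8).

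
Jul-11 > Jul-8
True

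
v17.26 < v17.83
True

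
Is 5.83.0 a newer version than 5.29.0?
Yes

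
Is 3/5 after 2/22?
Yes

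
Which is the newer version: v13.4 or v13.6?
v13.6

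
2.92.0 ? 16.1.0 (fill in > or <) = <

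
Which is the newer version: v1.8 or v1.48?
v1.48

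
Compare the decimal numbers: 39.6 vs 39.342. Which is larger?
39.6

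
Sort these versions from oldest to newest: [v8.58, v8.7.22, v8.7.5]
[v8.7.5, v8.7.22, v8.58]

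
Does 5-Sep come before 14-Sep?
Yes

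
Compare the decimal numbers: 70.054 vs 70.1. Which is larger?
70.1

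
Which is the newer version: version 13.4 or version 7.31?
version 13.4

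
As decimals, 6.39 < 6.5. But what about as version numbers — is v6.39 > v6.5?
True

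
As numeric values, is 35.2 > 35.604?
False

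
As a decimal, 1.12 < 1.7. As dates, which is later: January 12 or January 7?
January 12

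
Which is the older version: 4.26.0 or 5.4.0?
4.26.0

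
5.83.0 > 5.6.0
True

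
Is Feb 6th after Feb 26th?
No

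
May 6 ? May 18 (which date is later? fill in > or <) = <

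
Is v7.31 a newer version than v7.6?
Yes. Version numbers are compared segment by segment as integers, not as decimals: minor version 31 > 6, so v7.31 > v7.6 (even though the decimal 7.31 < 7.6).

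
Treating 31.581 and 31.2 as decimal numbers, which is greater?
31.581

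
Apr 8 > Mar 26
True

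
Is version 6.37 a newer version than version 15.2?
No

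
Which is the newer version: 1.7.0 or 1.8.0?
1.8.0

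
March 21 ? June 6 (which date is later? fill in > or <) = <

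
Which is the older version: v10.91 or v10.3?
v10.3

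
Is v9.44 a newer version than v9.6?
Yes. Version numbers are compared segment by segment as integers, not as decimals: minor version 44 > 6, so v9.44 > v9.6 (even though the decimal 9.44 < 9.6).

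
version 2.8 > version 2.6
True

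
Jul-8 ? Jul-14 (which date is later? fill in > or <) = <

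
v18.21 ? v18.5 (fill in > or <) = >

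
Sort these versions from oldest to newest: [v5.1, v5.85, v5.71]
[v5.1, v5.71, v5.85]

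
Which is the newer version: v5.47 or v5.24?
v5.47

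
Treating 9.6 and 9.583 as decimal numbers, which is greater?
9.6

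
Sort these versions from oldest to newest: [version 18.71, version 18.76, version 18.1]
[version 18.1, version 18.71, version 18.76]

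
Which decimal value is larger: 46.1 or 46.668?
46.668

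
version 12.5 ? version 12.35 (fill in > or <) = <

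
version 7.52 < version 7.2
False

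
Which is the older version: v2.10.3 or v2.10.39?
v2.10.3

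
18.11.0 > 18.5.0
True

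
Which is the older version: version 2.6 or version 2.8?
version 2.6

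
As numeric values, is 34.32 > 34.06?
True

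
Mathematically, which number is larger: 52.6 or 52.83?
52.83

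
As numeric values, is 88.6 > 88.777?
False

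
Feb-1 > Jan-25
True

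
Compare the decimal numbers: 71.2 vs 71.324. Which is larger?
71.324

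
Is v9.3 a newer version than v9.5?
No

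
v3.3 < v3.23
True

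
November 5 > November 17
False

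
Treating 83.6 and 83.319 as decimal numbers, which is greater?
83.6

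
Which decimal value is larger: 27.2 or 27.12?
27.2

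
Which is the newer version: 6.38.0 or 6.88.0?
6.88.0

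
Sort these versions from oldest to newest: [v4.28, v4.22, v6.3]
[v4.22, v4.28, v6.3]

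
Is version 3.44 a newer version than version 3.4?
Yes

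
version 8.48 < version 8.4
False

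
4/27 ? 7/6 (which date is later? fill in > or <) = <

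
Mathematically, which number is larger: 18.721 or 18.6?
18.721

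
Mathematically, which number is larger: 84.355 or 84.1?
84.355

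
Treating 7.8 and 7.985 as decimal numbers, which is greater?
7.985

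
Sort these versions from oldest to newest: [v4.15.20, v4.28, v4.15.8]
[v4.15.8, v4.15.20, v4.28]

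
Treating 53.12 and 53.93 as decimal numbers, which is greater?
53.93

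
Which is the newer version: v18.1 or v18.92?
v18.92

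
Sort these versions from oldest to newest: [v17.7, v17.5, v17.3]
[v17.3, v17.5, v17.7]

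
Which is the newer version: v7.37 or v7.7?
v7.37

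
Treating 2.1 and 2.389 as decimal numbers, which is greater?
2.389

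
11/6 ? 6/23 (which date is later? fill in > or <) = >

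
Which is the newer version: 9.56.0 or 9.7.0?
9.56.0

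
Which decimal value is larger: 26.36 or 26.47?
26.47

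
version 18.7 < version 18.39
True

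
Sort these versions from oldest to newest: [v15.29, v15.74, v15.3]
[v15.3, v15.29, v15.74]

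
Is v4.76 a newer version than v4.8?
Yes. Version numbers are compared segment by segment as integers, not as decimals: minor version 76 > 8, so v4.76 > v4.8 (even though the decimal 4.76 < 4.8).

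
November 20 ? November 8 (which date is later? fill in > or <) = >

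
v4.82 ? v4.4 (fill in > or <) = >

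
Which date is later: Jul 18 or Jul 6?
Jul 18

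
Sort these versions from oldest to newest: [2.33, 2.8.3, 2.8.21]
[2.8.3, 2.8.21, 2.33]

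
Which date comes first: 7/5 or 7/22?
7/5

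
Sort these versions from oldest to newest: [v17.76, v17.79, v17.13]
[v17.13, v17.76, v17.79]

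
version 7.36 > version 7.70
False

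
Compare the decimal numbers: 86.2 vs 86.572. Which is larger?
86.572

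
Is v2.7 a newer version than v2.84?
No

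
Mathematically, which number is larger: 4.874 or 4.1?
4.874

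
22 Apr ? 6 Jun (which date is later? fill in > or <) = <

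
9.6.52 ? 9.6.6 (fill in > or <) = >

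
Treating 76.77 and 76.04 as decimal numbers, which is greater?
76.77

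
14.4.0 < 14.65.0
True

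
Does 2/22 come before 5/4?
Yes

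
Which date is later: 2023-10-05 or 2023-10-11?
2023-10-11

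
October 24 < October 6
False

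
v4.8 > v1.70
True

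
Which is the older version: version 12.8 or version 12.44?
version 12.8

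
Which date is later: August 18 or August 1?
August 18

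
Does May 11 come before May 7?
No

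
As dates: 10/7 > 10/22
False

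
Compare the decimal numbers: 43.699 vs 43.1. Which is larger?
43.699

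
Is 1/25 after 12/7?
No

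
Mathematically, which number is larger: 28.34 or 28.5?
28.5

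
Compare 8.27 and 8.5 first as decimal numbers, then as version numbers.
As decimals: 8.27 < 8.5. As versions: v8.27 > v8.5 (minor version 27 > 5).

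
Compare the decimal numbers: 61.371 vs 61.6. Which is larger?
61.6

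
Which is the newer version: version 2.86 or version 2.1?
version 2.86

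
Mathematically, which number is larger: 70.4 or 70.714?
70.714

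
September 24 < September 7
False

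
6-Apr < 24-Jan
False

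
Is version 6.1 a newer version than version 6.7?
No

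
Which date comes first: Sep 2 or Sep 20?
Sep 2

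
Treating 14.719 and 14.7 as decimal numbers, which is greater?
14.719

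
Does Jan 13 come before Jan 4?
No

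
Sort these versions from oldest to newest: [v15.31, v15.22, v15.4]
[v15.4, v15.22, v15.31]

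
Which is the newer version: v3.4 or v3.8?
v3.8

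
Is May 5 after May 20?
No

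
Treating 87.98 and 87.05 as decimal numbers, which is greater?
87.98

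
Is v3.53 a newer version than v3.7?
Yes. Version numbers are compared segment by segment as integers, not as decimals: minor version 53 > 7, so v3.53 > v3.7 (even though the decimal 3.53 < 3.7).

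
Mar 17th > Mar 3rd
True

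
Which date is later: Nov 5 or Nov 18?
Nov 18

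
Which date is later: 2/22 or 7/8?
7/8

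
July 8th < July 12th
True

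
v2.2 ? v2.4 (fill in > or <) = <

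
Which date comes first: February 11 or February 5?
February 5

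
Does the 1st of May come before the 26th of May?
Yes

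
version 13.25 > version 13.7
True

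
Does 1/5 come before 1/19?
Yes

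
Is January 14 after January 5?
Yes. Day 14 comes after day 5 in January — this is a date comparison, not a decimal one (the decimal 1.14 would be smaller than 1.5).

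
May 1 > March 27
True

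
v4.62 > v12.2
False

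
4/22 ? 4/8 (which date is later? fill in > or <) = >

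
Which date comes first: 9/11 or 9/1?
9/1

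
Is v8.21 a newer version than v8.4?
Yes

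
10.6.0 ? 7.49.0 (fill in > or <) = >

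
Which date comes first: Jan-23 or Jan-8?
Jan-8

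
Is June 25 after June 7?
Yes. Day 25 comes after day 7 in June — this is a date comparison, not a decimal one (the decimal 6.25 would be smaller than 6.7).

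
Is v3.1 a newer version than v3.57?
No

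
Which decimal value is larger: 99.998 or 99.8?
99.998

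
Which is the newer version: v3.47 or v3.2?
v3.47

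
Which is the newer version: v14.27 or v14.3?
v14.27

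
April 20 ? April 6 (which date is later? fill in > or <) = >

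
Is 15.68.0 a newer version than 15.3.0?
Yes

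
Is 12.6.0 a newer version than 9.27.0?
Yes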